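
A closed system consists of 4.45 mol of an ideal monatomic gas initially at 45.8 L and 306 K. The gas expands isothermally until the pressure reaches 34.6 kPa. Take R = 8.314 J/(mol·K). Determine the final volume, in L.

P₁ = nRT₁/V₁ = 4.45×8.314×306/45.8 = 247 kPa.
Isothermal: T stays 306 K; PV = const ⇒ V₂ = 327 L, P₂ = 34.6 kPa.

327 L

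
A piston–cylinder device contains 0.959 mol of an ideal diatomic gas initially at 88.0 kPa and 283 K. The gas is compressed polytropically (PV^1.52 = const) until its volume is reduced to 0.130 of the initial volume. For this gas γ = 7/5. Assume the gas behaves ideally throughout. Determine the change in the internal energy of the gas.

V₁ = nRT₁/P₁ = 0.959×8.314×283/88.0 = 25.6 L.
Polytropic n=1.52: T₂ = T₁(V₁/V₂)^(n−1) = 283×(7.69)^0.52 = 818 K; P₂ = P₁(V₁/V₂)^n = 1960 kPa.
For an ideal gas ΔU = nCvΔT with Cv = (5/2)R = 20.8 J/(mol·K).
ΔU = 0.959×20.8×(818−283) = 10700 J.

10700 J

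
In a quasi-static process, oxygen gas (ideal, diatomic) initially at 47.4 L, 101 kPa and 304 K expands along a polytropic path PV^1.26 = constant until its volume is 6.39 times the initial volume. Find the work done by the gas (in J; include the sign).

n = P₁V₁/(RT₁) = 101×47.4/(8.314×304) = 1.89 mol.
Polytropic n=1.26: T₂ = T₁(V₁/V₂)^(n−1) = 304×(0.156)^0.26 = 188 K; P₂ = P₁(V₁/V₂)^n = 9.76 kPa.
W = (P₁V₁−P₂V₂)/(n−1) = (101×47.4−9.76×303)/0.26 = 7040 J.

7040 J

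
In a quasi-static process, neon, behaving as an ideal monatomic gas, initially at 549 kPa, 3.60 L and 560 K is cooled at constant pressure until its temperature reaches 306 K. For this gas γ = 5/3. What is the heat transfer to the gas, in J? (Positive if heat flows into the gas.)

-2240 J

n = P₁V₁/(RT₁) = 549×3.60/(8.314×560) = 0.424 mol.
Isobaric: P stays 549 kPa; V/T = const ⇒ T₂ = 306 K, V₂ = 1.97 L.
W = PΔV = 549×(1.97−3.60) kPa·L = -896 J.
ΔU = nCvΔT = 0.424×12.5×(306−560) = -1340 J.
Q = ΔU + W = nCpΔT = -2240 J.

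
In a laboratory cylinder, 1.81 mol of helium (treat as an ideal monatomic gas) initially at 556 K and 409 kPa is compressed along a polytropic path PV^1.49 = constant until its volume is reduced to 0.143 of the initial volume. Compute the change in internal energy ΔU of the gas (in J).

V₁ = nRT₁/P₁ = 1.81×8.314×556/409 = 20.5 L.
Polytropic n=1.49: T₂ = T₁(V₁/V₂)^(n−1) = 556×(6.99)^0.49 = 1440 K; P₂ = P₁(V₁/V₂)^n = 7420 kPa.
For an ideal gas ΔU = nCvΔT with Cv = (3/2)R = 12.5 J/(mol·K).
ΔU = 1.81×12.5×(1440−556) = 20000 J.

20000 J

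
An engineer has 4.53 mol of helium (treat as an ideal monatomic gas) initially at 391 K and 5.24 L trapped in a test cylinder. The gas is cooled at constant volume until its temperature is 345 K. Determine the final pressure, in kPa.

2480 kPa

P₁ = nRT₁/V₁ = 4.53×8.314×391/5.24 = 2810 kPa.
Isochoric: V stays 5.24 L; P/T = const ⇒ T₂ = 345 K, P₂ = 2480 kPa.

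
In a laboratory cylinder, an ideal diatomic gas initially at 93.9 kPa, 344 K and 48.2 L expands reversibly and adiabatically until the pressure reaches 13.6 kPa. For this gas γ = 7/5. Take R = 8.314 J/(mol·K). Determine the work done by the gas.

4800 J

n = P₁V₁/(RT₁) = 93.9×48.2/(8.314×344) = 1.58 mol.
Adiabatic: T₂/T₁ = (P₂/P₁)^((γ−1)/γ) ⇒ T₂ = 344×(0.145)^0.286 = 198 K; V₂ = 192 L.
ΔU = nCvΔT = 1.58×20.8×(198−344) = -4800 J.
Q = 0 for an adiabatic process, so W = −ΔU = 4800 J.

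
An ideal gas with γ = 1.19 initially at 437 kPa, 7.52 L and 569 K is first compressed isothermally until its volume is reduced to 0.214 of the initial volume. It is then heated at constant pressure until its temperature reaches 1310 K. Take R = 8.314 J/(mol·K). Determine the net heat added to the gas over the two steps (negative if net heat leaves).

21700 J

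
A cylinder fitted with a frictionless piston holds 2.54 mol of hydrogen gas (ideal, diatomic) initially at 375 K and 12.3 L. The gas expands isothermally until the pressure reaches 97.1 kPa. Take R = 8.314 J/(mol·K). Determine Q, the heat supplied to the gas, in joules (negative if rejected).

P₁ = nRT₁/V₁ = 2.54×8.314×375/12.3 = 644 kPa.
Isothermal: T stays 375 K; PV = const ⇒ V₂ = 81.6 L, P₂ = 97.1 kPa.
ΔU = 0 (ideal gas, T constant).
W = nRT ln(V₂/V₁) = 2.54×8.314×375×ln(6.63) = 15000 J.
Q = ΔU + W = 15000 J.

15000 J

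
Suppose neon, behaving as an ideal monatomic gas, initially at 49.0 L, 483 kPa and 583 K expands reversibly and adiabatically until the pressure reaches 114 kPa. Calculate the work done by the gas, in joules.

n = P₁V₁/(RT₁) = 483×49.0/(8.314×583) = 4.88 mol.
Adiabatic: T₂/T₁ = (P₂/P₁)^((γ−1)/γ) ⇒ T₂ = 583×(0.236)^0.400 = 327 K; V₂ = 117 L.
ΔU = nCvΔT = 4.88×12.5×(327−583) = -15600 J.
Q = 0 for an adiabatic process, so W = −ΔU = 15600 J.

15600 J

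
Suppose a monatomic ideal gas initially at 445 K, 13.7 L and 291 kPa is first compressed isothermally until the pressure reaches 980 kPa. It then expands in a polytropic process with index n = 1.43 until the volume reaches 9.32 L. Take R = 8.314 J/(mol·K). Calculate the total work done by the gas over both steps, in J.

n = P₁V₁/(RT₁) = 291×13.7/(8.314×445) = 1.08 mol.
Step 1 — Isothermal: T stays 445 K; PV = const ⇒ V₂ = 4.07 L, P₂ = 980 kPa.
ΔU = 0 (ideal gas, T constant).
W = nRT ln(V₂/V₁) = 1.08×8.314×445×ln(0.297) = -4840 J.
Q = ΔU + W = -4840 J.
State after step 1: P = 980 kPa, V = 4.07 L, T = 445 K.
Step 2 — Polytropic n=1.43: T₂ = T₁(V₁/V₂)^(n−1) = 445×(0.436)^0.43 = 312 K; P₂ = P₁(V₁/V₂)^n = 299 kPa.
W = (P₁V₁−P₂V₂)/(n−1) = (980×4.07−299×9.32)/0.43 = 2780 J.
ΔU = nCvΔT = 1.08×12.5×(312−445) = -1790 J.
Q = ΔU + W = 987 J.
Net over both steps: W = -2060 J, Q = -3850 J, ΔU = -1790 J.

-2060 J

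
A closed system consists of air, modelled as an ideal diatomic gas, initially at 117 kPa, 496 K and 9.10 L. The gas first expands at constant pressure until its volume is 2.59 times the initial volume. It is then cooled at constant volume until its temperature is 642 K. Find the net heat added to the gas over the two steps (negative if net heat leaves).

n = P₁V₁/(RT₁) = 117×9.10/(8.314×496) = 0.258 mol.
Step 1 — Isobaric: P stays 117 kPa; V/T = const ⇒ T₂ = 1280 K, V₂ = 23.6 L.
W = PΔV = 117×(23.6−9.10) kPa·L = 1690 J.
ΔU = nCvΔT = 0.258×20.8×(1280−496) = 4230 J.
Q = ΔU + W = nCpΔT = 5930 J.
State after step 1: P = 117 kPa, V = 23.6 L, T = 1280 K.
Step 2 — Isochoric: V stays 23.6 L; P/T = const ⇒ T₂ = 642 K, P₂ = 58.5 kPa.
W = 0 (no volume change).
ΔU = nCvΔT = 0.258×20.8×(642−1280) = -3450 J.
Q = ΔU = -3450 J.
Net over both steps: W = 1690 J, Q = 2480 J, ΔU = 783 J.

2480 J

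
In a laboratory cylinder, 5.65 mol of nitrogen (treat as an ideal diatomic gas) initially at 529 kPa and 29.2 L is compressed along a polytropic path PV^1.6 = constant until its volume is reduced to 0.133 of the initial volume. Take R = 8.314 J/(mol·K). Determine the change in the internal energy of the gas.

T₁ = P₁V₁/(nR) = 529×29.2/(5.65×8.314) = 329 K.
Polytropic n=1.6: T₂ = T₁(V₁/V₂)^(n−1) = 329×(7.52)^0.60 = 1100 K; P₂ = P₁(V₁/V₂)^n = 13300 kPa.
For an ideal gas ΔU = nCvΔT with Cv = (5/2)R = 20.8 J/(mol·K).
ΔU = 5.65×20.8×(1100−329) = 90900 J.

90900 J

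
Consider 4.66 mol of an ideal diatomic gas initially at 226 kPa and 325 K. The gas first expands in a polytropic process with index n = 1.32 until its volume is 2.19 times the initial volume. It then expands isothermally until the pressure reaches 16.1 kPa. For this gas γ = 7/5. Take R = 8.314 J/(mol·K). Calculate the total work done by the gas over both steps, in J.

V₁ = nRT₁/P₁ = 4.66×8.314×325/226 = 55.7 L.
Step 1 — Polytropic n=1.32: T₂ = T₁(V₁/V₂)^(n−1) = 325×(0.457)^0.32 = 253 K; P₂ = P₁(V₁/V₂)^n = 80.3 kPa.
W = (P₁V₁−P₂V₂)/(n−1) = (226×55.7−80.3×122)/0.32 = 8730 J.
ΔU = nCvΔT = 4.66×20.8×(253−325) = -6980 J.
Q = ΔU + W = 1750 J.
State after step 1: P = 80.3 kPa, V = 122 L, T = 253 K.
Step 2 — Isothermal: T stays 253 K; PV = const ⇒ V₂ = 609 L, P₂ = 16.1 kPa.
ΔU = 0 (ideal gas, T constant).
W = nRT ln(V₂/V₁) = 4.66×8.314×253×ln(4.99) = 15700 J.
Q = ΔU + W = 15700 J.
Net over both steps: W = 24500 J, Q = 17500 J, ΔU = -6980 J.

24500 J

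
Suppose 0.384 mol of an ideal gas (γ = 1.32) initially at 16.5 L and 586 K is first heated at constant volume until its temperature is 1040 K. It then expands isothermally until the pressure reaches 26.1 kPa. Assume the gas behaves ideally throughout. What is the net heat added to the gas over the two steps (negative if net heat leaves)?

11300 J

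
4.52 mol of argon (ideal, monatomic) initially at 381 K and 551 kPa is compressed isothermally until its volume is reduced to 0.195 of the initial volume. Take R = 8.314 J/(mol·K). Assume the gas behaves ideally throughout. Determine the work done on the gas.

V₁ = nRT₁/P₁ = 4.52×8.314×381/551 = 26.0 L.
Isothermal: T stays 381 K; PV = const ⇒ V₂ = 5.07 L, P₂ = 2830 kPa.
W = nRT ln(V₂/V₁) = 4.52×8.314×381×ln(0.195) = -23400 J.
Work done on the gas = −W_by = 23400 J.

23400 J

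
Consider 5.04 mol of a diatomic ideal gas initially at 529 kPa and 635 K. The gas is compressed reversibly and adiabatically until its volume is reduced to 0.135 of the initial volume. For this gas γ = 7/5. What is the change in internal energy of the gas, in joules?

81700 J

V₁ = nRT₁/P₁ = 5.04×8.314×635/529 = 50.3 L.
Adiabatic: TV^(γ−1) = const ⇒ T₂ = 635×(7.41)^0.400 = 1410 K; PV^γ = const ⇒ P₂ = 8730 kPa.
For an ideal gas ΔU = nCvΔT with Cv = (5/2)R = 20.8 J/(mol·K).
ΔU = 5.04×20.8×(1410−635) = 81700 J.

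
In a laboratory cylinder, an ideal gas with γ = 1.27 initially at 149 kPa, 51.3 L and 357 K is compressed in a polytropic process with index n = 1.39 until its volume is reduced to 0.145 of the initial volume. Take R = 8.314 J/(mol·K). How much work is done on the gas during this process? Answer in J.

n = P₁V₁/(RT₁) = 149×51.3/(8.314×357) = 2.58 mol.
Polytropic n=1.39: T₂ = T₁(V₁/V₂)^(n−1) = 357×(6.90)^0.39 = 758 K; P₂ = P₁(V₁/V₂)^n = 2180 kPa.
W = (P₁V₁−P₂V₂)/(n−1) = (149×51.3−2180×7.44)/0.39 = -22000 J.
Work done on the gas = −W_by = 22000 J.

22000 J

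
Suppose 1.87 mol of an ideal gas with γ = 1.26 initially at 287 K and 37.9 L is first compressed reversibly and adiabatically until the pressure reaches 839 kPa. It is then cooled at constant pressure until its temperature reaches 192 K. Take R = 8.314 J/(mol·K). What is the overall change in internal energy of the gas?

-5680 J

P₁ = nRT₁/V₁ = 1.87×8.314×287/37.9 = 118 kPa.
Step 1 — Adiabatic: T₂/T₁ = (P₂/P₁)^((γ−1)/γ) ⇒ T₂ = 287×(7.13)^0.206 = 430 K; V₂ = 7.98 L.
ΔU = nCvΔT = 1.87×32.0×(430−287) = 8570 J.
Q = 0 for an adiabatic process, so W = −ΔU = -8570 J.
State after step 1: P = 839 kPa, V = 7.98 L, T = 430 K.
Step 2 — Isobaric: P stays 839 kPa; V/T = const ⇒ T₂ = 192 K, V₂ = 3.56 L.
W = PΔV = 839×(3.56−7.98) kPa·L = -3710 J.
ΔU = nCvΔT = 1.87×32.0×(192−430) = -14300 J.
Q = ΔU + W = nCpΔT = -18000 J.
Net over both steps: W = -12300 J, Q = -18000 J, ΔU = -5680 J.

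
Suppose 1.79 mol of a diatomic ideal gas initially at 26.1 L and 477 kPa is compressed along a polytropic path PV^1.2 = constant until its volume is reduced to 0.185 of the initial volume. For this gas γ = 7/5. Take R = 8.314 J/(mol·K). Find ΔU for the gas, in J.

T₁ = P₁V₁/(nR) = 477×26.1/(1.79×8.314) = 837 K.
Polytropic n=1.2: T₂ = T₁(V₁/V₂)^(n−1) = 837×(5.41)^0.20 = 1170 K; P₂ = P₁(V₁/V₂)^n = 3610 kPa.
For an ideal gas ΔU = nCvΔT with Cv = (5/2)R = 20.8 J/(mol·K).
ΔU = 1.79×20.8×(1170−837) = 12500 J.

12500 J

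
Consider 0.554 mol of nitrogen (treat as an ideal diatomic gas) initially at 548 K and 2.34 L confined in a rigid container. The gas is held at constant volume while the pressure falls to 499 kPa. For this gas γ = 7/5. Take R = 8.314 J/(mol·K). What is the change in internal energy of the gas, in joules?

-3390 J

P₁ = nRT₁/V₁ = 0.554×8.314×548/2.34 = 1080 kPa.
Isochoric: V stays 2.34 L; P/T = const ⇒ T₂ = 254 K, P₂ = 499 kPa.
For an ideal gas ΔU = nCvΔT with Cv = (5/2)R = 20.8 J/(mol·K).
ΔU = 0.554×20.8×(254−548) = -3390 J.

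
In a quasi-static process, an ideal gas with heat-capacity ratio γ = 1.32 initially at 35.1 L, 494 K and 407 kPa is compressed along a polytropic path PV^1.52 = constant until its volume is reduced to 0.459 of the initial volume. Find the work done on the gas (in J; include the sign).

13700 J

n = P₁V₁/(RT₁) = 407×35.1/(8.314×494) = 3.48 mol.
Polytropic n=1.52: T₂ = T₁(V₁/V₂)^(n−1) = 494×(2.18)^0.52 = 741 K; P₂ = P₁(V₁/V₂)^n = 1330 kPa.
W = (P₁V₁−P₂V₂)/(n−1) = (407×35.1−1330×16.1)/0.52 = -13700 J.
Work done on the gas = −W_by = 13700 J.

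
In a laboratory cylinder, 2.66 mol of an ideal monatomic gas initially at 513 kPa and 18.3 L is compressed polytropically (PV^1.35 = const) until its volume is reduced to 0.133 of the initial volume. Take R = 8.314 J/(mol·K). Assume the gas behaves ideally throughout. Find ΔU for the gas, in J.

14400 J

T₁ = P₁V₁/(nR) = 513×18.3/(2.66×8.314) = 424 K.
Polytropic n=1.35: T₂ = T₁(V₁/V₂)^(n−1) = 424×(7.52)^0.35 = 860 K; P₂ = P₁(V₁/V₂)^n = 7810 kPa.
For an ideal gas ΔU = nCvΔT with Cv = (3/2)R = 12.5 J/(mol·K).
ΔU = 2.66×12.5×(860−424) = 14400 J.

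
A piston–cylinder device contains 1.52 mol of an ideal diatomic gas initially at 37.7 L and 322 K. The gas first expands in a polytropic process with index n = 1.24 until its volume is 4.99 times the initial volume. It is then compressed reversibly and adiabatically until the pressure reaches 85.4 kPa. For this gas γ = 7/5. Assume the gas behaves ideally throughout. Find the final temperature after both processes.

362 K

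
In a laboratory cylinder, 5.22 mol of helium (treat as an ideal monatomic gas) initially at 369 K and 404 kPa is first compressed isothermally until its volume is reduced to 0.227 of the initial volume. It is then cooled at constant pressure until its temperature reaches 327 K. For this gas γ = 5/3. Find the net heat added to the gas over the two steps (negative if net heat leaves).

-28300 J

V₁ = nRT₁/P₁ = 5.22×8.314×369/404 = 39.6 L.
Step 1 — Isothermal: T stays 369 K; PV = const ⇒ V₂ = 9.00 L, P₂ = 1780 kPa.
ΔU = 0 (ideal gas, T constant).
W = nRT ln(V₂/V₁) = 5.22×8.314×369×ln(0.227) = -23700 J.
Q = ΔU + W = -23700 J.
State after step 1: P = 1780 kPa, V = 9.00 L, T = 369 K.
Step 2 — Isobaric: P stays 1780 kPa; V/T = const ⇒ T₂ = 327 K, V₂ = 7.97 L.
W = PΔV = 1780×(7.97−9.00) kPa·L = -1820 J.
ΔU = nCvΔT = 5.22×12.5×(327−369) = -2730 J.
Q = ΔU + W = nCpΔT = -4560 J.
Net over both steps: W = -25600 J, Q = -28300 J, ΔU = -2730 J.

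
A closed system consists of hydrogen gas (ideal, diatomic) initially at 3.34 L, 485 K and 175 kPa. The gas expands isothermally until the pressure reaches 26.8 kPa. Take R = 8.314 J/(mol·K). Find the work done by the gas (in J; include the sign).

1100 J

n = P₁V₁/(RT₁) = 175×3.34/(8.314×485) = 0.145 mol.
Isothermal: T stays 485 K; PV = const ⇒ V₂ = 21.8 L, P₂ = 26.8 kPa.
W = nRT ln(V₂/V₁) = 0.145×8.314×485×ln(6.53) = 1100 J.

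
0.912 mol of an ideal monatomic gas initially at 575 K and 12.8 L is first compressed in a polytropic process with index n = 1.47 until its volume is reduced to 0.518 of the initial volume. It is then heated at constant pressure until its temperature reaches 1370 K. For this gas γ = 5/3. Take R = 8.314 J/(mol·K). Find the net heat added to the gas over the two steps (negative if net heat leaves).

10100 J

P₁ = nRT₁/V₁ = 0.912×8.314×575/12.8 = 341 kPa.
Step 1 — Polytropic n=1.47: T₂ = T₁(V₁/V₂)^(n−1) = 575×(1.93)^0.47 = 783 K; P₂ = P₁(V₁/V₂)^n = 896 kPa.
W = (P₁V₁−P₂V₂)/(n−1) = (341×12.8−896×6.63)/0.47 = -3360 J.
ΔU = nCvΔT = 0.912×12.5×(783−575) = 2370 J.
Q = ΔU + W = -991 J.
State after step 1: P = 896 kPa, V = 6.63 L, T = 783 K.
Step 2 — Isobaric: P stays 896 kPa; V/T = const ⇒ T₂ = 1370 K, V₂ = 11.6 L.
W = PΔV = 896×(11.6−6.63) kPa·L = 4450 J.
ΔU = nCvΔT = 0.912×12.5×(1370−783) = 6670 J.
Q = ΔU + W = nCpΔT = 11100 J.
Net over both steps: W = 1090 J, Q = 10100 J, ΔU = 9040 J.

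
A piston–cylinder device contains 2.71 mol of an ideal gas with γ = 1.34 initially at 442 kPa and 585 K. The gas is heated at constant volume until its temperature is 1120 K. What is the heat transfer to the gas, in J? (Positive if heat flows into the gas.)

V₁ = nRT₁/P₁ = 2.71×8.314×585/442 = 29.8 L.
Isochoric: V stays 29.8 L; P/T = const ⇒ T₂ = 1120 K, P₂ = 846 kPa.
W = 0 (no volume change).
ΔU = nCvΔT = 2.71×24.5×(1120−585) = 35500 J.
Q = ΔU = 35500 J.

35500 J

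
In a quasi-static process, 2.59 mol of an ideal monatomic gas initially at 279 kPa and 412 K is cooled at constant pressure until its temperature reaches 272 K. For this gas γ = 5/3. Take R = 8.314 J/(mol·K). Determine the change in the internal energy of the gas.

V₁ = nRT₁/P₁ = 2.59×8.314×412/279 = 31.8 L.
Isobaric: P stays 279 kPa; V/T = const ⇒ T₂ = 272 K, V₂ = 21.0 L.
For an ideal gas ΔU = nCvΔT with Cv = (3/2)R = 12.5 J/(mol·K).
ΔU = 2.59×12.5×(272−412) = -4520 J.

-4520 J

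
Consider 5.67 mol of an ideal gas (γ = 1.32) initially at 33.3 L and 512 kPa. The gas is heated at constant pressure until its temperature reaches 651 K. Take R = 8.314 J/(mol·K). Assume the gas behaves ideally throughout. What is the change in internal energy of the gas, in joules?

42600 J

T₁ = P₁V₁/(nR) = 512×33.3/(5.67×8.314) = 362 K.
Isobaric: P stays 512 kPa; V/T = const ⇒ T₂ = 651 K, V₂ = 59.9 L.
For an ideal gas ΔU = nCvΔT with Cv = R/(γ−1) = 26.0 J/(mol·K).
ΔU = 5.67×26.0×(651−362) = 42600 J.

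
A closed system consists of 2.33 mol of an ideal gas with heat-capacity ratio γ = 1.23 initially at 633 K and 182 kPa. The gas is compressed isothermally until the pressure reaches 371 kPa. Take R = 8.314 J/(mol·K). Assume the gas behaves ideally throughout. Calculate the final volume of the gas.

33.1 L

V₁ = nRT₁/P₁ = 2.33×8.314×633/182 = 67.4 L.
Isothermal: T stays 633 K; PV = const ⇒ V₂ = 33.1 L, P₂ = 371 kPa.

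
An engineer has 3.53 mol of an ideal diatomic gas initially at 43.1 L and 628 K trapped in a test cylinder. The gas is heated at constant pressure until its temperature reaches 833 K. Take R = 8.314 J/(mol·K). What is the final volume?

57.2 L

P₁ = nRT₁/V₁ = 3.53×8.314×628/43.1 = 428 kPa.
Isobaric: P stays 428 kPa; V/T = const ⇒ T₂ = 833 K, V₂ = 57.2 L.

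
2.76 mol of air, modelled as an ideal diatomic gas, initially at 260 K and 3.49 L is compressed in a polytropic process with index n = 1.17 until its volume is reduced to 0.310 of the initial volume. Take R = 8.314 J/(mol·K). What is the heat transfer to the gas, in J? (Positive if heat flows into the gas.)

-4450 J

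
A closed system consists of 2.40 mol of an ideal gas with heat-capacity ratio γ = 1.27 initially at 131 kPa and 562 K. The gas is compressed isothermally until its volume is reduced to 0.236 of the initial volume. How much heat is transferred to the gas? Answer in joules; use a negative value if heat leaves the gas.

V₁ = nRT₁/P₁ = 2.40×8.314×562/131 = 85.6 L.
Isothermal: T stays 562 K; PV = const ⇒ V₂ = 20.2 L, P₂ = 555 kPa.
ΔU = 0 (ideal gas, T constant).
W = nRT ln(V₂/V₁) = 2.40×8.314×562×ln(0.236) = -16200 J.
Q = ΔU + W = -16200 J.

-16200 J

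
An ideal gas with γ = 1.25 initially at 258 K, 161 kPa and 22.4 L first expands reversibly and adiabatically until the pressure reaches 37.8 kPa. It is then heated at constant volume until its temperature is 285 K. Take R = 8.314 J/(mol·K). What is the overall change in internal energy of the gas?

n = P₁V₁/(RT₁) = 161×22.4/(8.314×258) = 1.68 mol.
Step 1 — Adiabatic: T₂/T₁ = (P₂/P₁)^((γ−1)/γ) ⇒ T₂ = 258×(0.235)^0.200 = 193 K; V₂ = 71.4 L.
ΔU = nCvΔT = 1.68×33.3×(193−258) = -3630 J.
Q = 0 for an adiabatic process, so W = −ΔU = 3630 J.
State after step 1: P = 37.8 kPa, V = 71.4 L, T = 193 K.
Step 2 — Isochoric: V stays 71.4 L; P/T = const ⇒ T₂ = 285 K, P₂ = 55.8 kPa.
W = 0 (no volume change).
ΔU = nCvΔT = 1.68×33.3×(285−193) = 5140 J.
Q = ΔU = 5140 J.
Net over both steps: W = 3630 J, Q = 5140 J, ΔU = 1510 J.

1510 J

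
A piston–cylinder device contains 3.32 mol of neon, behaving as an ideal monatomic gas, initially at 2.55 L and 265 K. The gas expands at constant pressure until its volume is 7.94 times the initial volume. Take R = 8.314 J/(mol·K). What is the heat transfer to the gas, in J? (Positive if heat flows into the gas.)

127000 J

P₁ = nRT₁/V₁ = 3.32×8.314×265/2.55 = 2870 kPa.
Isobaric: P stays 2870 kPa; V/T = const ⇒ T₂ = 2100 K, V₂ = 20.2 L.
W = PΔV = 2870×(20.2−2.55) kPa·L = 50800 J.
ΔU = nCvΔT = 3.32×12.5×(2100−265) = 76100 J.
Q = ΔU + W = nCpΔT = 127000 J.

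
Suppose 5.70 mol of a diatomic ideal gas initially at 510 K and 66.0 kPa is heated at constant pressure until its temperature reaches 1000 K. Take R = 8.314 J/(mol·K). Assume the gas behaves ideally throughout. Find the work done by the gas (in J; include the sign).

23200 J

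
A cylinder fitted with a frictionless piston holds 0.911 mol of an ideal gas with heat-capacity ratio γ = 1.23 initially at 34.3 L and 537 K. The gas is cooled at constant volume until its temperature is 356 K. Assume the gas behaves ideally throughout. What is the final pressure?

78.6 kPa

P₁ = nRT₁/V₁ = 0.911×8.314×537/34.3 = 119 kPa.
Isochoric: V stays 34.3 L; P/T = const ⇒ T₂ = 356 K, P₂ = 78.6 kPa.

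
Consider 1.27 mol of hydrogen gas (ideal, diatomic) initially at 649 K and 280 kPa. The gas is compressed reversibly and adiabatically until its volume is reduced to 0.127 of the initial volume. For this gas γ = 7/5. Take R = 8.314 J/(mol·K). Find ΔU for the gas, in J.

V₁ = nRT₁/P₁ = 1.27×8.314×649/280 = 24.5 L.
Adiabatic: TV^(γ−1) = const ⇒ T₂ = 649×(7.87)^0.400 = 1480 K; PV^γ = const ⇒ P₂ = 5030 kPa.
For an ideal gas ΔU = nCvΔT with Cv = (5/2)R = 20.8 J/(mol·K).
ΔU = 1.27×20.8×(1480−649) = 22000 J.

22000 J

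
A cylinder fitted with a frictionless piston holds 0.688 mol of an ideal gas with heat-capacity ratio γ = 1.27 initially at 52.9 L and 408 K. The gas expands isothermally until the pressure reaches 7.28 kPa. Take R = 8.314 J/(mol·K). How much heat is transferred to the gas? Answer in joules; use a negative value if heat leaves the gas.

P₁ = nRT₁/V₁ = 0.688×8.314×408/52.9 = 44.1 kPa.
Isothermal: T stays 408 K; PV = const ⇒ V₂ = 321 L, P₂ = 7.28 kPa.
ΔU = 0 (ideal gas, T constant).
W = nRT ln(V₂/V₁) = 0.688×8.314×408×ln(6.06) = 4200 J.
Q = ΔU + W = 4200 J.

4200 J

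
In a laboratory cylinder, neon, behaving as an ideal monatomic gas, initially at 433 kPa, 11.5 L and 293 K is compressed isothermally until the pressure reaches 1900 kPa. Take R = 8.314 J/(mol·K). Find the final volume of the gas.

2.62 L

Isothermal: T stays 293 K; PV = const ⇒ V₂ = 2.62 L, P₂ = 1900 kPa.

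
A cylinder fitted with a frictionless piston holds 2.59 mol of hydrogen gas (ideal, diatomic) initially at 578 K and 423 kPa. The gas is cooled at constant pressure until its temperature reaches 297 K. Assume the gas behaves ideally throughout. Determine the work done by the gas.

-6050 J

V₁ = nRT₁/P₁ = 2.59×8.314×578/423 = 29.4 L.
Isobaric: P stays 423 kPa; V/T = const ⇒ T₂ = 297 K, V₂ = 15.1 L.
W = PΔV = 423×(15.1−29.4) kPa·L = -6050 J.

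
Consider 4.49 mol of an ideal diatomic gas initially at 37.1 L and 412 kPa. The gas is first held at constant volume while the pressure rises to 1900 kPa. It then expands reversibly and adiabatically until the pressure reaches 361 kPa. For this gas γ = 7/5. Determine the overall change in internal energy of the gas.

T₁ = P₁V₁/(nR) = 412×37.1/(4.49×8.314) = 409 K.
Step 1 — Isochoric: V stays 37.1 L; P/T = const ⇒ T₂ = 1890 K, P₂ = 1900 kPa.
W = 0 (no volume change).
ΔU = nCvΔT = 4.49×20.8×(1890−409) = 138000 J.
Q = ΔU = 138000 J.
State after step 1: P = 1900 kPa, V = 37.1 L, T = 1890 K.
Step 2 — Adiabatic: T₂/T₁ = (P₂/P₁)^((γ−1)/γ) ⇒ T₂ = 1890×(0.190)^0.286 = 1170 K; V₂ = 121 L.
ΔU = nCvΔT = 4.49×20.8×(1170−1890) = -66600 J.
Q = 0 for an adiabatic process, so W = −ΔU = 66600 J.
Net over both steps: W = 66600 J, Q = 138000 J, ΔU = 71400 J.

71400 J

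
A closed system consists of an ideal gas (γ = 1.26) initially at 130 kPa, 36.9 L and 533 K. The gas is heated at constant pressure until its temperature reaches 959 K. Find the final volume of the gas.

Isobaric: P stays 130 kPa; V/T = const ⇒ T₂ = 959 K, V₂ = 66.4 L.

66.4 L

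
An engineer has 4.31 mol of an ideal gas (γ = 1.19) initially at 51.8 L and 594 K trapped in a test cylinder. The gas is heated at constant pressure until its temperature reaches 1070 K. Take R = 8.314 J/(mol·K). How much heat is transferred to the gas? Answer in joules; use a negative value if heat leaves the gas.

P₁ = nRT₁/V₁ = 4.31×8.314×594/51.8 = 411 kPa.
Isobaric: P stays 411 kPa; V/T = const ⇒ T₂ = 1070 K, V₂ = 93.3 L.
W = PΔV = 411×(93.3−51.8) kPa·L = 17100 J.
ΔU = nCvΔT = 4.31×43.8×(1070−594) = 89800 J.
Q = ΔU + W = nCpΔT = 107000 J.

107000 J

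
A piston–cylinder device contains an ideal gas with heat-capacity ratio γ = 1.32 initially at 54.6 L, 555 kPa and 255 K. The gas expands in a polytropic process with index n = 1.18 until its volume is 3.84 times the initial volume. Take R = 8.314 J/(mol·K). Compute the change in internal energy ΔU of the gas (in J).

n = P₁V₁/(RT₁) = 555×54.6/(8.314×255) = 14.3 mol.
Polytropic n=1.18: T₂ = T₁(V₁/V₂)^(n−1) = 255×(0.260)^0.18 = 200 K; P₂ = P₁(V₁/V₂)^n = 113 kPa.
For an ideal gas ΔU = nCvΔT with Cv = R/(γ−1) = 26.0 J/(mol·K).
ΔU = 14.3×26.0×(200−255) = -20400 J.

-20400 J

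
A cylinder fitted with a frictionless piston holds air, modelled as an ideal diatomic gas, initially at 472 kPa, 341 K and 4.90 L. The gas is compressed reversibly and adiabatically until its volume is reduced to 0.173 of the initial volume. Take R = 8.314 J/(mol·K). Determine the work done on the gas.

5880 J

n = P₁V₁/(RT₁) = 472×4.90/(8.314×341) = 0.816 mol.
Adiabatic: TV^(γ−1) = const ⇒ T₂ = 341×(5.78)^0.400 = 688 K; PV^γ = const ⇒ P₂ = 5500 kPa.
ΔU = nCvΔT = 0.816×20.8×(688−341) = 5880 J.
Q = 0 for an adiabatic process, so W = −ΔU = -5880 J.
Work done on the gas = −W_by = 5880 J.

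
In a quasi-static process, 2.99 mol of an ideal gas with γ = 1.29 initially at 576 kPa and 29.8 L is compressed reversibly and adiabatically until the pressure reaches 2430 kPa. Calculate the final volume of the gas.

9.76 L

T₁ = P₁V₁/(nR) = 576×29.8/(2.99×8.314) = 690 K.
Adiabatic: T₂/T₁ = (P₂/P₁)^((γ−1)/γ) ⇒ T₂ = 690×(4.22)^0.225 = 954 K; V₂ = 9.76 L.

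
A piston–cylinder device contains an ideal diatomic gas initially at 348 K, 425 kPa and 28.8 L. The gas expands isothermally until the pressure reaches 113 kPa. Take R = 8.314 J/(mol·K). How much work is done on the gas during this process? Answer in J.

-16200 J

n = P₁V₁/(RT₁) = 425×28.8/(8.314×348) = 4.23 mol.
Isothermal: T stays 348 K; PV = const ⇒ V₂ = 108 L, P₂ = 113 kPa.
W = nRT ln(V₂/V₁) = 4.23×8.314×348×ln(3.76) = 16200 J.
Work done on the gas = −W_by = -16200 J.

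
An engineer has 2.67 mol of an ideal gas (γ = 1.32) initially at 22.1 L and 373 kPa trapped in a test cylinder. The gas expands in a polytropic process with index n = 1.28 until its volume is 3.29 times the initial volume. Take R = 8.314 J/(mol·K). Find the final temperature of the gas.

T₁ = P₁V₁/(nR) = 373×22.1/(2.67×8.314) = 371 K.
Polytropic n=1.28: T₂ = T₁(V₁/V₂)^(n−1) = 371×(0.304)^0.28 = 266 K; P₂ = P₁(V₁/V₂)^n = 81.2 kPa.

266 K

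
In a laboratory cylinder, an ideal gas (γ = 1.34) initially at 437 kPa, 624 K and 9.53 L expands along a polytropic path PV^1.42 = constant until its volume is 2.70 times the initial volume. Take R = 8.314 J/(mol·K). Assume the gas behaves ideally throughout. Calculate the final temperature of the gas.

Polytropic n=1.42: T₂ = T₁(V₁/V₂)^(n−1) = 624×(0.370)^0.42 = 411 K; P₂ = P₁(V₁/V₂)^n = 107 kPa.

411 K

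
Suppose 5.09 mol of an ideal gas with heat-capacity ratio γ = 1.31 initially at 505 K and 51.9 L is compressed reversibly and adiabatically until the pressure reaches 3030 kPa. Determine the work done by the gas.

-41600 J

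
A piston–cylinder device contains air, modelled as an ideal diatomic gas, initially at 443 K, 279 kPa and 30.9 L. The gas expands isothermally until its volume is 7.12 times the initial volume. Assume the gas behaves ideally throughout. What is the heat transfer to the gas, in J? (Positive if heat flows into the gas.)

n = P₁V₁/(RT₁) = 279×30.9/(8.314×443) = 2.34 mol.
Isothermal: T stays 443 K; PV = const ⇒ V₂ = 220 L, P₂ = 39.2 kPa.
ΔU = 0 (ideal gas, T constant).
W = nRT ln(V₂/V₁) = 2.34×8.314×443×ln(7.12) = 16900 J.
Q = ΔU + W = 16900 J.

16900 J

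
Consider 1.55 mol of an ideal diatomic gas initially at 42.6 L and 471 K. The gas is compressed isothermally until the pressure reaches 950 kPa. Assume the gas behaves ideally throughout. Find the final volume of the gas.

6.39 L

P₁ = nRT₁/V₁ = 1.55×8.314×471/42.6 = 142 kPa.
Isothermal: T stays 471 K; PV = const ⇒ V₂ = 6.39 L, P₂ = 950 kPa.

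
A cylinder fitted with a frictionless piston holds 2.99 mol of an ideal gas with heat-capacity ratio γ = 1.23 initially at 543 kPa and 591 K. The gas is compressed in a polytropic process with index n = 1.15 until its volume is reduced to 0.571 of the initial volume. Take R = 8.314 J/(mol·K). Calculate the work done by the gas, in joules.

V₁ = nRT₁/P₁ = 2.99×8.314×591/543 = 27.1 L.
Polytropic n=1.15: T₂ = T₁(V₁/V₂)^(n−1) = 591×(1.75)^0.15 = 643 K; P₂ = P₁(V₁/V₂)^n = 1030 kPa.
W = (P₁V₁−P₂V₂)/(n−1) = (543×27.1−1030×15.4)/0.15 = -8590 J.

-8590 J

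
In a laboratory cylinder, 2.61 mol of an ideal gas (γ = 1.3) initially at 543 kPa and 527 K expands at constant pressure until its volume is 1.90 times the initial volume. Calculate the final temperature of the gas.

V₁ = nRT₁/P₁ = 2.61×8.314×527/543 = 21.1 L.
Isobaric: P stays 543 kPa; V/T = const ⇒ T₂ = 1000 K, V₂ = 40.0 L.

1000 K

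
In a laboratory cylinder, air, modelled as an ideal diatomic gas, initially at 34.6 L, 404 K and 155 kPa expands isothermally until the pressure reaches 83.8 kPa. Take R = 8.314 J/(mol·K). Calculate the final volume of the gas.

Isothermal: T stays 404 K; PV = const ⇒ V₂ = 64.0 L, P₂ = 83.8 kPa.

64.0 L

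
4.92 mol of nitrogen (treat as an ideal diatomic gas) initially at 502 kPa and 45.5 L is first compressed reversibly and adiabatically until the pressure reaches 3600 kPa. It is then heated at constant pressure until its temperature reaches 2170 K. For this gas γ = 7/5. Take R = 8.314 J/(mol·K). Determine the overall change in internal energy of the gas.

T₁ = P₁V₁/(nR) = 502×45.5/(4.92×8.314) = 558 K.
Step 1 — Adiabatic: T₂/T₁ = (P₂/P₁)^((γ−1)/γ) ⇒ T₂ = 558×(7.17)^0.286 = 980 K; V₂ = 11.1 L.
ΔU = nCvΔT = 4.92×20.8×(980−558) = 43200 J.
Q = 0 for an adiabatic process, so W = −ΔU = -43200 J.
State after step 1: P = 3600 kPa, V = 11.1 L, T = 980 K.
Step 2 — Isobaric: P stays 3600 kPa; V/T = const ⇒ T₂ = 2170 K, V₂ = 24.7 L.
W = PΔV = 3600×(24.7−11.1) kPa·L = 48700 J.
ΔU = nCvΔT = 4.92×20.8×(2170−980) = 122000 J.
Q = ΔU + W = nCpΔT = 170000 J.
Net over both steps: W = 5510 J, Q = 170000 J, ΔU = 165000 J.

165000 J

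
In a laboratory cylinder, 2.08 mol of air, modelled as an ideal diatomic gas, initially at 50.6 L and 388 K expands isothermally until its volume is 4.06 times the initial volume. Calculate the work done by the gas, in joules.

P₁ = nRT₁/V₁ = 2.08×8.314×388/50.6 = 133 kPa.
Isothermal: T stays 388 K; PV = const ⇒ V₂ = 205 L, P₂ = 32.7 kPa.
W = nRT ln(V₂/V₁) = 2.08×8.314×388×ln(4.06) = 9400 J.

9400 J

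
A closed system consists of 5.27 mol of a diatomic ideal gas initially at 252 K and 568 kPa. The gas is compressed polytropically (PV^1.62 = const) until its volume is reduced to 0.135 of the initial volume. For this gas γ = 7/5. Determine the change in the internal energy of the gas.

67900 J

V₁ = nRT₁/P₁ = 5.27×8.314×252/568 = 19.4 L.
Polytropic n=1.62: T₂ = T₁(V₁/V₂)^(n−1) = 252×(7.41)^0.62 = 872 K; P₂ = P₁(V₁/V₂)^n = 14600 kPa.
For an ideal gas ΔU = nCvΔT with Cv = (5/2)R = 20.8 J/(mol·K).
ΔU = 5.27×20.8×(872−252) = 67900 J.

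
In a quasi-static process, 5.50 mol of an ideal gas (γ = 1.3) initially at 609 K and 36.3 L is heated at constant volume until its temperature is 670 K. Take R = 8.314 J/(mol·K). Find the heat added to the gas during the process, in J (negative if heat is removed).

9300 J

P₁ = nRT₁/V₁ = 5.50×8.314×609/36.3 = 767 kPa.
Isochoric: V stays 36.3 L; P/T = const ⇒ T₂ = 670 K, P₂ = 844 kPa.
W = 0 (no volume change).
ΔU = nCvΔT = 5.50×27.7×(670−609) = 9300 J.
Q = ΔU = 9300 J.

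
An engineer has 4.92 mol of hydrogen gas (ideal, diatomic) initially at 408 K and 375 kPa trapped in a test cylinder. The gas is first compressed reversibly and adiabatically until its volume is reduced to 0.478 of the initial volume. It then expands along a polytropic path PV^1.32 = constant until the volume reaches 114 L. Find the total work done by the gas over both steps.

14800 J

V₁ = nRT₁/P₁ = 4.92×8.314×408/375 = 44.5 L.
Step 1 — Adiabatic: TV^(γ−1) = const ⇒ T₂ = 408×(2.09)^0.400 = 548 K; PV^γ = const ⇒ P₂ = 1050 kPa.
ΔU = nCvΔT = 4.92×20.8×(548−408) = 14300 J.
Q = 0 for an adiabatic process, so W = −ΔU = -14300 J.
State after step 1: P = 1050 kPa, V = 21.3 L, T = 548 K.
Step 2 — Polytropic n=1.32: T₂ = T₁(V₁/V₂)^(n−1) = 548×(0.187)^0.32 = 320 K; P₂ = P₁(V₁/V₂)^n = 115 kPa.
W = (P₁V₁−P₂V₂)/(n−1) = (1050×21.3−115×114)/0.32 = 29100 J.
ΔU = nCvΔT = 4.92×20.8×(320−548) = -23300 J.
Q = ΔU + W = 5820 J.
Net over both steps: W = 14800 J, Q = 5820 J, ΔU = -8970 J.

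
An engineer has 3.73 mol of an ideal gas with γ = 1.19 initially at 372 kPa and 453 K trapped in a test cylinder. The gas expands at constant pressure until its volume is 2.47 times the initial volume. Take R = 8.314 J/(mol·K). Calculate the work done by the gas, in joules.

V₁ = nRT₁/P₁ = 3.73×8.314×453/372 = 37.8 L.
Isobaric: P stays 372 kPa; V/T = const ⇒ T₂ = 1120 K, V₂ = 93.3 L.
W = PΔV = 372×(93.3−37.8) kPa·L = 20700 J.

20700 J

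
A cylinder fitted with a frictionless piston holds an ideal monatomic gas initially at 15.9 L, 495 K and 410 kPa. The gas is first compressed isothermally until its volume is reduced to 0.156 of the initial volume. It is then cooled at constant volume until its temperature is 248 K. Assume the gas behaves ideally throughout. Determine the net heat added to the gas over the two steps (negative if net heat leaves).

-17000 J

n = P₁V₁/(RT₁) = 410×15.9/(8.314×495) = 1.58 mol.
Step 1 — Isothermal: T stays 495 K; PV = const ⇒ V₂ = 2.48 L, P₂ = 2630 kPa.
ΔU = 0 (ideal gas, T constant).
W = nRT ln(V₂/V₁) = 1.58×8.314×495×ln(0.156) = -12100 J.
Q = ΔU + W = -12100 J.
State after step 1: P = 2630 kPa, V = 2.48 L, T = 495 K.
Step 2 — Isochoric: V stays 2.48 L; P/T = const ⇒ T₂ = 248 K, P₂ = 1320 kPa.
W = 0 (no volume change).
ΔU = nCvΔT = 1.58×12.5×(248−495) = -4880 J.
Q = ΔU = -4880 J.
Net over both steps: W = -12100 J, Q = -17000 J, ΔU = -4880 J.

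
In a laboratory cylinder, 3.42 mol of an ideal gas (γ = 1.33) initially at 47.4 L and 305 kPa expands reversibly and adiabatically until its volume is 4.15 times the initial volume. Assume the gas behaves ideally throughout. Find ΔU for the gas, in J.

-16400 J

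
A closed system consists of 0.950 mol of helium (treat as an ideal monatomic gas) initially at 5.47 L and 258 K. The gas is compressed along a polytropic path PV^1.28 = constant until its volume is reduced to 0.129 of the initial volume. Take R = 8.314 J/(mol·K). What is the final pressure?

P₁ = nRT₁/V₁ = 0.950×8.314×258/5.47 = 373 kPa.
Polytropic n=1.28: T₂ = T₁(V₁/V₂)^(n−1) = 258×(7.75)^0.28 = 458 K; P₂ = P₁(V₁/V₂)^n = 5120 kPa.

5120 kPa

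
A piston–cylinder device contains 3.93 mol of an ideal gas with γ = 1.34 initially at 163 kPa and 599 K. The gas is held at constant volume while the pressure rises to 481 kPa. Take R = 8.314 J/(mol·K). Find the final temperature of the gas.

1770 K

V₁ = nRT₁/P₁ = 3.93×8.314×599/163 = 120 L.
Isochoric: V stays 120 L; P/T = const ⇒ T₂ = 1770 K, P₂ = 481 kPa.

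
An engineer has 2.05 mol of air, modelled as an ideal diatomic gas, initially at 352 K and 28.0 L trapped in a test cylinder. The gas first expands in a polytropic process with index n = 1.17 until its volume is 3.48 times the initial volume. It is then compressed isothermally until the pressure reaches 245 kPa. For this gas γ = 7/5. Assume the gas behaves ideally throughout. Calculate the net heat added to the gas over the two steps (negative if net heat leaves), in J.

-3860 J

P₁ = nRT₁/V₁ = 2.05×8.314×352/28.0 = 214 kPa.
Step 1 — Polytropic n=1.17: T₂ = T₁(V₁/V₂)^(n−1) = 352×(0.287)^0.17 = 285 K; P₂ = P₁(V₁/V₂)^n = 49.8 kPa.
W = (P₁V₁−P₂V₂)/(n−1) = (214×28.0−49.8×97.4)/0.17 = 6740 J.
ΔU = nCvΔT = 2.05×20.8×(285−352) = -2870 J.
Q = ΔU + W = 3880 J.
State after step 1: P = 49.8 kPa, V = 97.4 L, T = 285 K.
Step 2 — Isothermal: T stays 285 K; PV = const ⇒ V₂ = 19.8 L, P₂ = 245 kPa.
ΔU = 0 (ideal gas, T constant).
W = nRT ln(V₂/V₁) = 2.05×8.314×285×ln(0.203) = -7730 J.
Q = ΔU + W = -7730 J.
Net over both steps: W = -990 J, Q = -3860 J, ΔU = -2870 J.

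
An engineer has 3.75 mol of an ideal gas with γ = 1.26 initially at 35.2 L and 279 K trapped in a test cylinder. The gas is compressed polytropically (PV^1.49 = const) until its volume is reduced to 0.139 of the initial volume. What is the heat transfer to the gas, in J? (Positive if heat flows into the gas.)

25600 J

P₁ = nRT₁/V₁ = 3.75×8.314×279/35.2 = 247 kPa.
Polytropic n=1.49: T₂ = T₁(V₁/V₂)^(n−1) = 279×(7.19)^0.49 = 734 K; P₂ = P₁(V₁/V₂)^n = 4680 kPa.
W = (P₁V₁−P₂V₂)/(n−1) = (247×35.2−4680×4.89)/0.49 = -28900 J.
ΔU = nCvΔT = 3.75×32.0×(734−279) = 54500 J.
Q = ΔU + W = 25600 J.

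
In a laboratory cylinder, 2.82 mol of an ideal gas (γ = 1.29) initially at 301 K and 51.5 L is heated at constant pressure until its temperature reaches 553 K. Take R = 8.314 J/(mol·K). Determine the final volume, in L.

94.6 L

P₁ = nRT₁/V₁ = 2.82×8.314×301/51.5 = 137 kPa.
Isobaric: P stays 137 kPa; V/T = const ⇒ T₂ = 553 K, V₂ = 94.6 L.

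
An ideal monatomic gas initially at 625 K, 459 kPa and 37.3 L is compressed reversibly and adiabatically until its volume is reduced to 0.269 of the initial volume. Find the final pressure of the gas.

Adiabatic: TV^(γ−1) = const ⇒ T₂ = 625×(3.72)^0.667 = 1500 K; PV^γ = const ⇒ P₂ = 4090 kPa.

4090 kPa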